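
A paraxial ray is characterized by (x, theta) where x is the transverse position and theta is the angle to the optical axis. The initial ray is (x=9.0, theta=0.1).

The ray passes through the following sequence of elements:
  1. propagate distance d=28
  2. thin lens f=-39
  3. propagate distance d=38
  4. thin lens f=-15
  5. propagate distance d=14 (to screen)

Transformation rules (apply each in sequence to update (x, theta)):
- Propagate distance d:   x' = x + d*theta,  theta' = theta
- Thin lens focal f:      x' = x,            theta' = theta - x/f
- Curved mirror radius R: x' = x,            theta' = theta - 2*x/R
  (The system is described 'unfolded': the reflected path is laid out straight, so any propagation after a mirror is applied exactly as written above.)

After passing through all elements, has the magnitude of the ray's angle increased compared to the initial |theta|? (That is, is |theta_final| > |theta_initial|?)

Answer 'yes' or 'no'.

Initial: x=9.0000 theta=0.1000
After 1 (propagate distance d=28): x=11.8000 theta=0.1000
After 2 (thin lens f=-39): x=11.8000 theta=157/390 (≈0.4026)
After 3 (propagate distance d=38): x=5284/195 (≈27.0974) theta=157/390 (≈0.4026)
After 4 (thin lens f=-15): x=5284/195 (≈27.0974) theta=12923/5850 (≈2.2091)
After 5 (propagate distance d=14 (to screen)): x=169721/2925 (≈58.0243) theta=12923/5850 (≈2.2091)
|theta_initial|=0.1000 |theta_final|=12923/5850 (≈2.2091) -> increased

Answer: yes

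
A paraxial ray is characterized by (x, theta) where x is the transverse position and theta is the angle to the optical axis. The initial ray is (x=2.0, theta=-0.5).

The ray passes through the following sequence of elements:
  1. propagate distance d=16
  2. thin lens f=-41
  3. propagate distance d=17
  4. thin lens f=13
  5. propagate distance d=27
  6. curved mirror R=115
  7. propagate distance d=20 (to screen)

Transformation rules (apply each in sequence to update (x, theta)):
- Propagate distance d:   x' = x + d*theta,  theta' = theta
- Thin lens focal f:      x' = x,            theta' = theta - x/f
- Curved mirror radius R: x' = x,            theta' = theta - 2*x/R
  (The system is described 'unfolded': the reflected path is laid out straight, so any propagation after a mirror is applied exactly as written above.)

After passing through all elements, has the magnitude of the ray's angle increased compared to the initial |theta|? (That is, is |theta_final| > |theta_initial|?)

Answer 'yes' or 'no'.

Answer: yes

Derivation:
Initial: x=2.0000 theta=-0.5000
After 1 (propagate distance d=16): x=-6.0000 theta=-0.5000
After 2 (thin lens f=-41): x=-6.0000 theta=-53/82 (≈-0.6463)
After 3 (propagate distance d=17): x=-1393/82 (≈-16.9878) theta=-53/82 (≈-0.6463)
After 4 (thin lens f=13): x=-1393/82 (≈-16.9878) theta=352/533 (≈0.6604)
After 5 (propagate distance d=27): x=899/1066 (≈0.8433) theta=352/533 (≈0.6604)
After 6 (curved mirror R=115): x=899/1066 (≈0.8433) theta=39581/61295 (≈0.6457)
After 7 (propagate distance d=20 (to screen)): x=337325/24518 (≈13.7583) theta=39581/61295 (≈0.6457)
|theta_initial|=0.5000 |theta_final|=39581/61295 (≈0.6457) -> increased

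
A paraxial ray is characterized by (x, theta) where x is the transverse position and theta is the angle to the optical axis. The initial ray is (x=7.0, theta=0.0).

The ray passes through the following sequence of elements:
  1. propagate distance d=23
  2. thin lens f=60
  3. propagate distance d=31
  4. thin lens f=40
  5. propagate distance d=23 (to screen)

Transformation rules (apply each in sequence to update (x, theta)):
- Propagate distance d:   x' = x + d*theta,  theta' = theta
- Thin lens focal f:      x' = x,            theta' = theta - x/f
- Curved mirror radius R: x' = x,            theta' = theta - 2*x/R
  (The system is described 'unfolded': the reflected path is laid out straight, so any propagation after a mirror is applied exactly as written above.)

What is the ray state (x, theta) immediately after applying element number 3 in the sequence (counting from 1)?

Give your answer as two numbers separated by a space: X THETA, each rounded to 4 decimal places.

Initial: x=7.0000 theta=0.0000
After 1 (propagate distance d=23): x=7.0000 theta=0.0000
After 2 (thin lens f=60): x=7.0000 theta=-7/60 (≈-0.1167)
After 3 (propagate distance d=31): x=203/60 (≈3.3833) theta=-7/60 (≈-0.1167)
Rounded to 4 decimal places: x = 3.3833, theta = -0.1167

Answer: 3.3833 -0.1167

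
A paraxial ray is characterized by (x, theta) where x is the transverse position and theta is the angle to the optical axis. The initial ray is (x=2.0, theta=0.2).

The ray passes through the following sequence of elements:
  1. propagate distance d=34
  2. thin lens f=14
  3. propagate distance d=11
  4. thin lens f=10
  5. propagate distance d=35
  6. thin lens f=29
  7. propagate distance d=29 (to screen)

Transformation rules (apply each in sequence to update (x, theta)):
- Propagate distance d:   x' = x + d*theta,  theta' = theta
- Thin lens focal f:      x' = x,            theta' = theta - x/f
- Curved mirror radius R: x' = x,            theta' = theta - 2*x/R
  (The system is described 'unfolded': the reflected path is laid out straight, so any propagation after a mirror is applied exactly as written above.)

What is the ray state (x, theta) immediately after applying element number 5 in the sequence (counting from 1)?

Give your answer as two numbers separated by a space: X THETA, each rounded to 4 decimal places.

Answer: -25.2143 -0.8371

Derivation:
Initial: x=2.0000 theta=0.2000
After 1 (propagate distance d=34): x=8.8000 theta=0.2000
After 2 (thin lens f=14): x=8.8000 theta=-3/7 (≈-0.4286)
After 3 (propagate distance d=11): x=143/35 (≈4.0857) theta=-3/7 (≈-0.4286)
After 4 (thin lens f=10): x=143/35 (≈4.0857) theta=-293/350 (≈-0.8371)
After 5 (propagate distance d=35): x=-353/14 (≈-25.2143) theta=-293/350 (≈-0.8371)
Rounded to 4 decimal places: x = -25.2143, theta = -0.8371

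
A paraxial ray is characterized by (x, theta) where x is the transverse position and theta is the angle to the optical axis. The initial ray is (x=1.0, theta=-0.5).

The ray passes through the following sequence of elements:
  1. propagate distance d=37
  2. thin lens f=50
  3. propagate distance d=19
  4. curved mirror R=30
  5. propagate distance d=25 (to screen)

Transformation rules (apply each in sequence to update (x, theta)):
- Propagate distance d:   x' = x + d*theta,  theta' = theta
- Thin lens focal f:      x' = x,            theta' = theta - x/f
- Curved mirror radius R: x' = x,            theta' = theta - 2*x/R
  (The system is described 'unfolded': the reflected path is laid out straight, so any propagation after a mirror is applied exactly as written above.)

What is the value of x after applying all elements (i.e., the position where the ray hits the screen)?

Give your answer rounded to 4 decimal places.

Initial: x=1.0000 theta=-0.5000
After 1 (propagate distance d=37): x=-17.5000 theta=-0.5000
After 2 (thin lens f=50): x=-17.5000 theta=-0.1500
After 3 (propagate distance d=19): x=-20.3500 theta=-0.1500
After 4 (curved mirror R=30): x=-20.3500 theta=181/150 (≈1.2067)
After 5 (propagate distance d=25 (to screen)): x=589/60 (≈9.8167) theta=181/150 (≈1.2067)
Rounded to 4 decimal places: x = 9.8167

Answer: 9.8167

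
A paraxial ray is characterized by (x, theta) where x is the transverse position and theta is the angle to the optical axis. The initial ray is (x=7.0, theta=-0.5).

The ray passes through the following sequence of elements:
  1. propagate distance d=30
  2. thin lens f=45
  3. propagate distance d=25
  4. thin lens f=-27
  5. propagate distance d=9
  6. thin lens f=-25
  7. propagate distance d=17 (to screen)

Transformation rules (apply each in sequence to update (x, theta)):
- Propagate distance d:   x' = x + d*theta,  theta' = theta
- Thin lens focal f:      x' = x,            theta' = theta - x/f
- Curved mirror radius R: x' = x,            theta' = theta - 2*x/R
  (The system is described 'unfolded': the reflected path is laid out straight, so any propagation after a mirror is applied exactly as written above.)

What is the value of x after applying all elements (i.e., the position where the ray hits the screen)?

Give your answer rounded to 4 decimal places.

Answer: -56.4233

Derivation:
Initial: x=7.0000 theta=-0.5000
After 1 (propagate distance d=30): x=-8.0000 theta=-0.5000
After 2 (thin lens f=45): x=-8.0000 theta=-29/90 (≈-0.3222)
After 3 (propagate distance d=25): x=-289/18 (≈-16.0556) theta=-29/90 (≈-0.3222)
After 4 (thin lens f=-27): x=-289/18 (≈-16.0556) theta=-1114/1215 (≈-0.9169)
After 5 (propagate distance d=9): x=-6563/270 (≈-24.3074) theta=-1114/1215 (≈-0.9169)
After 6 (thin lens f=-25): x=-6563/270 (≈-24.3074) theta=-114767/60750 (≈-1.8892)
After 7 (propagate distance d=17 (to screen)): x=-1713857/30375 (≈-56.4233) theta=-114767/60750 (≈-1.8892)
Rounded to 4 decimal places: x = -56.4233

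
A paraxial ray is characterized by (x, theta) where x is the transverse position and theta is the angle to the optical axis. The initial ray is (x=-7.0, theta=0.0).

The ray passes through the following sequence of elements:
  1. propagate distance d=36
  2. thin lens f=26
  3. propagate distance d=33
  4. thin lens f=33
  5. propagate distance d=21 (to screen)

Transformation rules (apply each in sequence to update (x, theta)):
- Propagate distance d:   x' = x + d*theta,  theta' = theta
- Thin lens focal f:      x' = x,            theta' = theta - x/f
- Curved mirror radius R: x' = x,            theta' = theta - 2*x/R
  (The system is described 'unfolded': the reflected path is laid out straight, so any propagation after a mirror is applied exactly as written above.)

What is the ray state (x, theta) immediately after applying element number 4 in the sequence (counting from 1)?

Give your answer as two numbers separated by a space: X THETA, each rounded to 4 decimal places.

Initial: x=-7.0000 theta=0.0000
After 1 (propagate distance d=36): x=-7.0000 theta=0.0000
After 2 (thin lens f=26): x=-7.0000 theta=7/26 (≈0.2692)
After 3 (propagate distance d=33): x=49/26 (≈1.8846) theta=7/26 (≈0.2692)
After 4 (thin lens f=33): x=49/26 (≈1.8846) theta=7/33 (≈0.2121)
Rounded to 4 decimal places: x = 1.8846, theta = 0.2121

Answer: 1.8846 0.2121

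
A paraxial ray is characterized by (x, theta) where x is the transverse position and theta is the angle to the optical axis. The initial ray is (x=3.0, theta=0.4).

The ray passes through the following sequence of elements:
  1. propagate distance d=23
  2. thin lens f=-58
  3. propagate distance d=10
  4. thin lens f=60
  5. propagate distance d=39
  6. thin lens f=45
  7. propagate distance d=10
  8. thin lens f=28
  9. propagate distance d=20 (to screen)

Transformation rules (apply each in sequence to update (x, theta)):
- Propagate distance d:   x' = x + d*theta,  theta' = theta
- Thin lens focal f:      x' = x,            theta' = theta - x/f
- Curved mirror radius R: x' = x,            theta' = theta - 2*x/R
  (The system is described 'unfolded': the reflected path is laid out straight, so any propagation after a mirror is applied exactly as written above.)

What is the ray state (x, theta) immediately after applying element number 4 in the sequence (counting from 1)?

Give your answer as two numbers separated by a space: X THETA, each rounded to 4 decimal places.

Answer: 18.3034 0.3053

Derivation:
Initial: x=3.0000 theta=0.4000
After 1 (propagate distance d=23): x=12.2000 theta=0.4000
After 2 (thin lens f=-58): x=12.2000 theta=177/290 (≈0.6103)
After 3 (propagate distance d=10): x=2654/145 (≈18.3034) theta=177/290 (≈0.6103)
After 4 (thin lens f=60): x=2654/145 (≈18.3034) theta=664/2175 (≈0.3053)
Rounded to 4 decimal places: x = 18.3034, theta = 0.3053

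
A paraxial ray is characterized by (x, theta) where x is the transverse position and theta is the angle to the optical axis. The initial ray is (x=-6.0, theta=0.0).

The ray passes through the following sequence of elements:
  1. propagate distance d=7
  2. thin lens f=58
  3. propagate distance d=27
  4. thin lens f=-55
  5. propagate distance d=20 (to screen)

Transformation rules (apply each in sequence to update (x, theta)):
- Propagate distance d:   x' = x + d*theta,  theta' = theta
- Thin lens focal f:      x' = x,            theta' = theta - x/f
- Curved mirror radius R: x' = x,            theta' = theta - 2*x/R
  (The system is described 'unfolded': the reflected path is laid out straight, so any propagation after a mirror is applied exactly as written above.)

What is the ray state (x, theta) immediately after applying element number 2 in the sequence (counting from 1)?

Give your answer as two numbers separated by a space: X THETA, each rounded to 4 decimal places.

Answer: -6.0000 0.1034

Derivation:
Initial: x=-6.0000 theta=0.0000
After 1 (propagate distance d=7): x=-6.0000 theta=0.0000
After 2 (thin lens f=58): x=-6.0000 theta=3/29 (≈0.1034)
Rounded to 4 decimal places: x = -6.0000, theta = 0.1034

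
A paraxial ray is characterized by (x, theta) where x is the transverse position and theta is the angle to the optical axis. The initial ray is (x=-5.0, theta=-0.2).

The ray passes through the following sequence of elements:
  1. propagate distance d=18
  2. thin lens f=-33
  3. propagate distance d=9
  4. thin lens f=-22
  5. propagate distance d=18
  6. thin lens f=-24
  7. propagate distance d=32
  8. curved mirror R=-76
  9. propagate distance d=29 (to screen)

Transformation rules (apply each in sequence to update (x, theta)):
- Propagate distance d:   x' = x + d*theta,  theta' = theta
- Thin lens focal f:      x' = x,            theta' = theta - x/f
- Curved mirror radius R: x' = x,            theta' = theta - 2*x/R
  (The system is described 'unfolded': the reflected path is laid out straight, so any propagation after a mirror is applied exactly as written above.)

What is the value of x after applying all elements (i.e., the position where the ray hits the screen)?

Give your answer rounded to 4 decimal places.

Answer: -256.2987

Derivation:
Initial: x=-5.0000 theta=-0.2000
After 1 (propagate distance d=18): x=-8.6000 theta=-0.2000
After 2 (thin lens f=-33): x=-8.6000 theta=-76/165 (≈-0.4606)
After 3 (propagate distance d=9): x=-701/55 (≈-12.7455) theta=-76/165 (≈-0.4606)
After 4 (thin lens f=-22): x=-701/55 (≈-12.7455) theta=-755/726 (≈-1.0399)
After 5 (propagate distance d=18): x=-19036/605 (≈-31.4645) theta=-755/726 (≈-1.0399)
After 6 (thin lens f=-24): x=-19036/605 (≈-31.4645) theta=-4267/1815 (≈-2.3510)
After 7 (propagate distance d=32): x=-193652/1815 (≈-106.6953) theta=-4267/1815 (≈-2.3510)
After 8 (curved mirror R=-76): x=-193652/1815 (≈-106.6953) theta=-177899/34485 (≈-5.1587)
After 9 (propagate distance d=29 (to screen)): x=-2946153/11495 (≈-256.2987) theta=-177899/34485 (≈-5.1587)
Rounded to 4 decimal places: x = -256.2987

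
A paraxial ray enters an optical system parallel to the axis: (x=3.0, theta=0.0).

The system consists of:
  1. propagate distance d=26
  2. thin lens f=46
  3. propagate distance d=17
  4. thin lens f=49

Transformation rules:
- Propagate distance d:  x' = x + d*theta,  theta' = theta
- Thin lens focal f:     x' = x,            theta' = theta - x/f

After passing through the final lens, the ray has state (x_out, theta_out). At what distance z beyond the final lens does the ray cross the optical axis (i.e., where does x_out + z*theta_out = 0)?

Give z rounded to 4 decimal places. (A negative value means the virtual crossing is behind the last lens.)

Initial: x=3.0000 theta=0.0000
After 1 (propagate distance d=26): x=3.0000 theta=0.0000
After 2 (thin lens f=46): x=3.0000 theta=-3/46 (≈-0.0652)
After 3 (propagate distance d=17): x=87/46 (≈1.8913) theta=-3/46 (≈-0.0652)
After 4 (thin lens f=49): x=87/46 (≈1.8913) theta=-117/1127 (≈-0.1038)
z_focus = -x_out/theta_out = -(87/46)/(-117/1127) = 1421/78 ≈ 18.2179
Rounded to 4 decimal places: z = 18.2179

Answer: 18.2179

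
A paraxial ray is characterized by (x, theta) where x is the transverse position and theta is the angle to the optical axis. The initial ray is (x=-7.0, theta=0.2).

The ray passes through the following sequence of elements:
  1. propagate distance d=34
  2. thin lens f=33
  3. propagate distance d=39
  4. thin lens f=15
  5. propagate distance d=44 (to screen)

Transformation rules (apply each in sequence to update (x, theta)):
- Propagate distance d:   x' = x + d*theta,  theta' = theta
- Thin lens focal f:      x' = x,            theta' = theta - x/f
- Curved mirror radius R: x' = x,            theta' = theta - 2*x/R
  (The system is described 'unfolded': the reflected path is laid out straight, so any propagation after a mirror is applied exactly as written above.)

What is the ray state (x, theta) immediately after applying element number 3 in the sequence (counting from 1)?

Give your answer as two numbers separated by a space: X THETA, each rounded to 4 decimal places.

Answer: 7.8364 0.2061

Derivation:
Initial: x=-7.0000 theta=0.2000
After 1 (propagate distance d=34): x=-0.2000 theta=0.2000
After 2 (thin lens f=33): x=-0.2000 theta=34/165 (≈0.2061)
After 3 (propagate distance d=39): x=431/55 (≈7.8364) theta=34/165 (≈0.2061)
Rounded to 4 decimal places: x = 7.8364, theta = 0.2061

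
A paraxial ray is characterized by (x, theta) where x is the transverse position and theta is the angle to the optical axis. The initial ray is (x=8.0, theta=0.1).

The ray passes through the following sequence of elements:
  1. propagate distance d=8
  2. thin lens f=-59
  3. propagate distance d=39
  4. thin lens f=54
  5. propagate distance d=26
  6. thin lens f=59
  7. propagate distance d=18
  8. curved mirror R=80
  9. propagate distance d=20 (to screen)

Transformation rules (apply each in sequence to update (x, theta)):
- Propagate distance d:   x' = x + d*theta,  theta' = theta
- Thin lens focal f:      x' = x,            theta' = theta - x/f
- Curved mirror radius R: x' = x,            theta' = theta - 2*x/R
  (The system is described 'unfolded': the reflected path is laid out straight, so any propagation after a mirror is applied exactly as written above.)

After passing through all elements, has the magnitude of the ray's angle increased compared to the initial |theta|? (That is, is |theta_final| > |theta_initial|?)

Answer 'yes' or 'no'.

Initial: x=8.0000 theta=0.1000
After 1 (propagate distance d=8): x=8.8000 theta=0.1000
After 2 (thin lens f=-59): x=8.8000 theta=147/590 (≈0.2492)
After 3 (propagate distance d=39): x=2185/118 (≈18.5169) theta=147/590 (≈0.2492)
After 4 (thin lens f=54): x=2185/118 (≈18.5169) theta=-2987/31860 (≈-0.0938)
After 5 (propagate distance d=26): x=128072/7965 (≈16.0793) theta=-2987/31860 (≈-0.0938)
After 6 (thin lens f=59): x=128072/7965 (≈16.0793) theta=-229507/626580 (≈-0.3663)
After 7 (propagate distance d=18): x=8915807/939870 (≈9.4862) theta=-229507/626580 (≈-0.3663)
After 8 (curved mirror R=80): x=8915807/939870 (≈9.4862) theta=-22686227/37594800 (≈-0.6034)
After 9 (propagate distance d=20 (to screen)): x=-4854613/1879740 (≈-2.5826) theta=-22686227/37594800 (≈-0.6034)
|theta_initial|=0.1000 |theta_final|=22686227/37594800 (≈0.6034) -> increased

Answer: yes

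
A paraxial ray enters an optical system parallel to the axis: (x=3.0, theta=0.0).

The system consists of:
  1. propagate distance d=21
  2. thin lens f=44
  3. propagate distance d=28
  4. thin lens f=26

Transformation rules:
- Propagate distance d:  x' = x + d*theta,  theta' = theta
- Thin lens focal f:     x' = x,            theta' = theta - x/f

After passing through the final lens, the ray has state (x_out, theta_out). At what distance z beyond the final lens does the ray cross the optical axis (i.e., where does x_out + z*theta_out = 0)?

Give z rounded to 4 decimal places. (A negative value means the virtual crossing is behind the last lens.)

Answer: 9.9048

Derivation:
Initial: x=3.0000 theta=0.0000
After 1 (propagate distance d=21): x=3.0000 theta=0.0000
After 2 (thin lens f=44): x=3.0000 theta=-3/44 (≈-0.0682)
After 3 (propagate distance d=28): x=12/11 (≈1.0909) theta=-3/44 (≈-0.0682)
After 4 (thin lens f=26): x=12/11 (≈1.0909) theta=-63/572 (≈-0.1101)
z_focus = -x_out/theta_out = -(12/11)/(-63/572) = 208/21 ≈ 9.9048
Rounded to 4 decimal places: z = 9.9048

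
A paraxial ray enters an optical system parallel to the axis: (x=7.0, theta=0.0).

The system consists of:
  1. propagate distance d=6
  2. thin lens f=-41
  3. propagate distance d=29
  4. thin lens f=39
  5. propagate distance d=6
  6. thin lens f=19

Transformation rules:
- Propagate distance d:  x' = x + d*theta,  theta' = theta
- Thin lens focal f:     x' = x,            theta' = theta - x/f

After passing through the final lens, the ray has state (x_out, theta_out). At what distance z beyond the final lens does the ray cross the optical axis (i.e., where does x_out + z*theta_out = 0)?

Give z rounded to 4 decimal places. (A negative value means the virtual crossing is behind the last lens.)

Initial: x=7.0000 theta=0.0000
After 1 (propagate distance d=6): x=7.0000 theta=0.0000
After 2 (thin lens f=-41): x=7.0000 theta=7/41 (≈0.1707)
After 3 (propagate distance d=29): x=490/41 (≈11.9512) theta=7/41 (≈0.1707)
After 4 (thin lens f=39): x=490/41 (≈11.9512) theta=-217/1599 (≈-0.1357)
After 5 (propagate distance d=6): x=5936/533 (≈11.1370) theta=-217/1599 (≈-0.1357)
After 6 (thin lens f=19): x=5936/533 (≈11.1370) theta=-1687/2337 (≈-0.7219)
z_focus = -x_out/theta_out = -(5936/533)/(-1687/2337) = 48336/3133 ≈ 15.4280
Rounded to 4 decimal places: z = 15.4280

Answer: 15.4280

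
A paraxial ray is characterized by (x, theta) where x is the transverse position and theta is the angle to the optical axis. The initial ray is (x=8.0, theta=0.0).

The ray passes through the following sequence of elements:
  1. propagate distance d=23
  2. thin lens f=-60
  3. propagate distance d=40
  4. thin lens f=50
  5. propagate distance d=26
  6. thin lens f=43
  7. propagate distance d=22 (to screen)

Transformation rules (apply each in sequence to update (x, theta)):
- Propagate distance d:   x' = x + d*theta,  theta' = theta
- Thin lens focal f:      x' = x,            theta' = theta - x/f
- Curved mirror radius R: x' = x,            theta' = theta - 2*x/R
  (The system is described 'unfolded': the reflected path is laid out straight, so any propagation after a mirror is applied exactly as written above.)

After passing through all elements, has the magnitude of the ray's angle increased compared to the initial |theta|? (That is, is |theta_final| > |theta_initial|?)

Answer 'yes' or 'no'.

Initial: x=8.0000 theta=0.0000
After 1 (propagate distance d=23): x=8.0000 theta=0.0000
After 2 (thin lens f=-60): x=8.0000 theta=2/15 (≈0.1333)
After 3 (propagate distance d=40): x=40/3 (≈13.3333) theta=2/15 (≈0.1333)
After 4 (thin lens f=50): x=40/3 (≈13.3333) theta=-2/15 (≈-0.1333)
After 5 (propagate distance d=26): x=148/15 (≈9.8667) theta=-2/15 (≈-0.1333)
After 6 (thin lens f=43): x=148/15 (≈9.8667) theta=-78/215 (≈-0.3628)
After 7 (propagate distance d=22 (to screen)): x=1216/645 (≈1.8853) theta=-78/215 (≈-0.3628)
|theta_initial|=0.0000 |theta_final|=78/215 (≈0.3628) -> increased

Answer: yes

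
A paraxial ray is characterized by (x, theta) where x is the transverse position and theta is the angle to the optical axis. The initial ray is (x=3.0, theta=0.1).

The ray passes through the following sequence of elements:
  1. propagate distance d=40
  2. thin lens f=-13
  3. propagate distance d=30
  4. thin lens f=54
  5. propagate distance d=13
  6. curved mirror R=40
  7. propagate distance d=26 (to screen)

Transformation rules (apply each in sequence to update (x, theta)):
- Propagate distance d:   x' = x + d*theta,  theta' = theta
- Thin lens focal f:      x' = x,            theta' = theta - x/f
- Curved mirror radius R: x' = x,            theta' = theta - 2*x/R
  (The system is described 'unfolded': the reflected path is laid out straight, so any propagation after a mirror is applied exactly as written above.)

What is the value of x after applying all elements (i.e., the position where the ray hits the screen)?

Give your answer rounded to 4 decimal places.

Initial: x=3.0000 theta=0.1000
After 1 (propagate distance d=40): x=7.0000 theta=0.1000
After 2 (thin lens f=-13): x=7.0000 theta=83/130 (≈0.6385)
After 3 (propagate distance d=30): x=340/13 (≈26.1538) theta=83/130 (≈0.6385)
After 4 (thin lens f=54): x=340/13 (≈26.1538) theta=541/3510 (≈0.1541)
After 5 (propagate distance d=13): x=98833/3510 (≈28.1575) theta=541/3510 (≈0.1541)
After 6 (curved mirror R=40): x=98833/3510 (≈28.1575) theta=-88013/70200 (≈-1.2537)
After 7 (propagate distance d=26 (to screen)): x=-155839/35100 (≈-4.4399) theta=-88013/70200 (≈-1.2537)
Rounded to 4 decimal places: x = -4.4399

Answer: -4.4399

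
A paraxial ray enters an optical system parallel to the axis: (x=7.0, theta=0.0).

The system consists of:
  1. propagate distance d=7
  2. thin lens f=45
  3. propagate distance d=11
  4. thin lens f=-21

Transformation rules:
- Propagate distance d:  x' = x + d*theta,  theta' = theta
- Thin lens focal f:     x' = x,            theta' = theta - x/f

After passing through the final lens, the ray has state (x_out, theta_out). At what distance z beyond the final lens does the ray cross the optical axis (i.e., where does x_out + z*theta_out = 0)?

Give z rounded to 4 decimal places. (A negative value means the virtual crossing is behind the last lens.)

Answer: -54.9231

Derivation:
Initial: x=7.0000 theta=0.0000
After 1 (propagate distance d=7): x=7.0000 theta=0.0000
After 2 (thin lens f=45): x=7.0000 theta=-7/45 (≈-0.1556)
After 3 (propagate distance d=11): x=238/45 (≈5.2889) theta=-7/45 (≈-0.1556)
After 4 (thin lens f=-21): x=238/45 (≈5.2889) theta=13/135 (≈0.0963)
z_focus = -x_out/theta_out = -(238/45)/(13/135) = -714/13 ≈ -54.9231
Rounded to 4 decimal places: z = -54.9231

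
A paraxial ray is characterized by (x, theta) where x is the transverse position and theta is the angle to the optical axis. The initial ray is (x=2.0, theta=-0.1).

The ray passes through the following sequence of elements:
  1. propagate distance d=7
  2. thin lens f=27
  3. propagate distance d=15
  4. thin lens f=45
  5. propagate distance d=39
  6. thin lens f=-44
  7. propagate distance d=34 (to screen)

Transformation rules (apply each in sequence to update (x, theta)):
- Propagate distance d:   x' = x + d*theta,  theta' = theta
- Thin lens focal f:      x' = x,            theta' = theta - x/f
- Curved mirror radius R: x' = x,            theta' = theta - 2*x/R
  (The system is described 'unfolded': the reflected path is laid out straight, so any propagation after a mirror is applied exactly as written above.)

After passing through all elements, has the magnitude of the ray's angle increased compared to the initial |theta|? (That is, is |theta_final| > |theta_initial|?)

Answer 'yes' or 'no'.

Initial: x=2.0000 theta=-0.1000
After 1 (propagate distance d=7): x=1.3000 theta=-0.1000
After 2 (thin lens f=27): x=1.3000 theta=-4/27 (≈-0.1481)
After 3 (propagate distance d=15): x=-83/90 (≈-0.9222) theta=-4/27 (≈-0.1481)
After 4 (thin lens f=45): x=-83/90 (≈-0.9222) theta=-517/4050 (≈-0.1277)
After 5 (propagate distance d=39): x=-3983/675 (≈-5.9007) theta=-517/4050 (≈-0.1277)
After 6 (thin lens f=-44): x=-3983/675 (≈-5.9007) theta=-23323/89100 (≈-0.2618)
After 7 (propagate distance d=34 (to screen)): x=-659369/44550 (≈-14.8007) theta=-23323/89100 (≈-0.2618)
|theta_initial|=0.1000 |theta_final|=23323/89100 (≈0.2618) -> increased

Answer: yes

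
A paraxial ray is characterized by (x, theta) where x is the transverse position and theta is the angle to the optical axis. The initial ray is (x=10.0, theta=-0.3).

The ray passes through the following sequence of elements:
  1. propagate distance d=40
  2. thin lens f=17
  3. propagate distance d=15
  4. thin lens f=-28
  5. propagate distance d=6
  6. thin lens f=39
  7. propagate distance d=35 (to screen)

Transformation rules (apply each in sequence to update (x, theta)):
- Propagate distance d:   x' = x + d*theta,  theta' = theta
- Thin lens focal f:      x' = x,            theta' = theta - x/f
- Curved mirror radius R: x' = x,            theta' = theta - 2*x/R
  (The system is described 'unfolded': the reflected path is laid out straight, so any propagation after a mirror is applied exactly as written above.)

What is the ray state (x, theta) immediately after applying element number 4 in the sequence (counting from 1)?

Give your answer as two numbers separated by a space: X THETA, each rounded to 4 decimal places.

Answer: -4.7353 -0.3515

Derivation:
Initial: x=10.0000 theta=-0.3000
After 1 (propagate distance d=40): x=-2.0000 theta=-0.3000
After 2 (thin lens f=17): x=-2.0000 theta=-31/170 (≈-0.1824)
After 3 (propagate distance d=15): x=-161/34 (≈-4.7353) theta=-31/170 (≈-0.1824)
After 4 (thin lens f=-28): x=-161/34 (≈-4.7353) theta=-239/680 (≈-0.3515)
Rounded to 4 decimal places: x = -4.7353, theta = -0.3515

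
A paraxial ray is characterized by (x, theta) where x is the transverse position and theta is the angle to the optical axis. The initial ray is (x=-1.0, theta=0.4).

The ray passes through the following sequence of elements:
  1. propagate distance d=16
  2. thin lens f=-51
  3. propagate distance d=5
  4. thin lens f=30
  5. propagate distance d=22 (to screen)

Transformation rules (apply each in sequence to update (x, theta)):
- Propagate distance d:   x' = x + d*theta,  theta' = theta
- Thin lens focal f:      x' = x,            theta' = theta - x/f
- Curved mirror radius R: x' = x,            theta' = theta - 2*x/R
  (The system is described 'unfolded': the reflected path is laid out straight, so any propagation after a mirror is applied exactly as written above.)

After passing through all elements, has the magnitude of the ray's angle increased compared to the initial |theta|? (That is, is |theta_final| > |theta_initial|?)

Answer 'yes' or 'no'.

Answer: no

Derivation:
Initial: x=-1.0000 theta=0.4000
After 1 (propagate distance d=16): x=5.4000 theta=0.4000
After 2 (thin lens f=-51): x=5.4000 theta=43/85 (≈0.5059)
After 3 (propagate distance d=5): x=674/85 (≈7.9294) theta=43/85 (≈0.5059)
After 4 (thin lens f=30): x=674/85 (≈7.9294) theta=308/1275 (≈0.2416)
After 5 (propagate distance d=22 (to screen)): x=16886/1275 (≈13.2439) theta=308/1275 (≈0.2416)
|theta_initial|=0.4000 |theta_final|=308/1275 (≈0.2416) -> not increased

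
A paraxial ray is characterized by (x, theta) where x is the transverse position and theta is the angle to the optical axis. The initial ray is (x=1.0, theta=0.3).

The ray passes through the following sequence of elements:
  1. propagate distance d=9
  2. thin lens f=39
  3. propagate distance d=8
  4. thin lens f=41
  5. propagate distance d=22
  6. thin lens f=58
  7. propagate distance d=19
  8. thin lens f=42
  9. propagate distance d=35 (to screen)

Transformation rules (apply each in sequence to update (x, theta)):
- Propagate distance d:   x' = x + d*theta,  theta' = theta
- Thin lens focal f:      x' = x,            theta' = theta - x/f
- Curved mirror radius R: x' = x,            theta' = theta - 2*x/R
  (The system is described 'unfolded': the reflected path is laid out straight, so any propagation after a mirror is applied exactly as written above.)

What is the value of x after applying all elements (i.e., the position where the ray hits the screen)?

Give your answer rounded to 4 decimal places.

Initial: x=1.0000 theta=0.3000
After 1 (propagate distance d=9): x=3.7000 theta=0.3000
After 2 (thin lens f=39): x=3.7000 theta=8/39 (≈0.2051)
After 3 (propagate distance d=8): x=2083/390 (≈5.3410) theta=8/39 (≈0.2051)
After 4 (thin lens f=41): x=2083/390 (≈5.3410) theta=399/5330 (≈0.0749)
After 5 (propagate distance d=22): x=111737/15990 (≈6.9879) theta=399/5330 (≈0.0749)
After 6 (thin lens f=58): x=111737/15990 (≈6.9879) theta=-1459/31980 (≈-0.0456)
After 7 (propagate distance d=19): x=65251/10660 (≈6.1211) theta=-1459/31980 (≈-0.0456)
After 8 (thin lens f=42): x=65251/10660 (≈6.1211) theta=-28559/149240 (≈-0.1914)
After 9 (propagate distance d=35 (to screen)): x=-12293/21320 (≈-0.5766) theta=-28559/149240 (≈-0.1914)
Rounded to 4 decimal places: x = -0.5766

Answer: -0.5766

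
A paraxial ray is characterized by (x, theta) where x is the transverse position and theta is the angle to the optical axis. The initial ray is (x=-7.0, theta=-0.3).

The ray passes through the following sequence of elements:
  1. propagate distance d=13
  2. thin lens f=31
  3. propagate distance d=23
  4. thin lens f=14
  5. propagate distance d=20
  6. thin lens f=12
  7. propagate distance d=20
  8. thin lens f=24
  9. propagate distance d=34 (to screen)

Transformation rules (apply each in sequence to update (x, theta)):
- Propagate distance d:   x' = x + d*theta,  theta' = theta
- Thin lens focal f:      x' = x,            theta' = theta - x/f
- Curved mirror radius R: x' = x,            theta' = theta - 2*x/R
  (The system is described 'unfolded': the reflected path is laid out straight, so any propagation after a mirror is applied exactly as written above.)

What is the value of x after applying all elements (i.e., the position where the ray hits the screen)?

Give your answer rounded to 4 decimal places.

Answer: 5.8558

Derivation:
Initial: x=-7.0000 theta=-0.3000
After 1 (propagate distance d=13): x=-10.9000 theta=-0.3000
After 2 (thin lens f=31): x=-10.9000 theta=8/155 (≈0.0516)
After 3 (propagate distance d=23): x=-3011/310 (≈-9.7129) theta=8/155 (≈0.0516)
After 4 (thin lens f=14): x=-3011/310 (≈-9.7129) theta=647/868 (≈0.7454)
After 5 (propagate distance d=20): x=11273/2170 (≈5.1949) theta=647/868 (≈0.7454)
After 6 (thin lens f=12): x=11273/2170 (≈5.1949) theta=8137/26040 (≈0.3125)
After 7 (propagate distance d=20): x=37252/3255 (≈11.4445) theta=8137/26040 (≈0.3125)
After 8 (thin lens f=24): x=37252/3255 (≈11.4445) theta=-12841/78120 (≈-0.1644)
After 9 (propagate distance d=34 (to screen)): x=228727/39060 (≈5.8558) theta=-12841/78120 (≈-0.1644)
Rounded to 4 decimal places: x = 5.8558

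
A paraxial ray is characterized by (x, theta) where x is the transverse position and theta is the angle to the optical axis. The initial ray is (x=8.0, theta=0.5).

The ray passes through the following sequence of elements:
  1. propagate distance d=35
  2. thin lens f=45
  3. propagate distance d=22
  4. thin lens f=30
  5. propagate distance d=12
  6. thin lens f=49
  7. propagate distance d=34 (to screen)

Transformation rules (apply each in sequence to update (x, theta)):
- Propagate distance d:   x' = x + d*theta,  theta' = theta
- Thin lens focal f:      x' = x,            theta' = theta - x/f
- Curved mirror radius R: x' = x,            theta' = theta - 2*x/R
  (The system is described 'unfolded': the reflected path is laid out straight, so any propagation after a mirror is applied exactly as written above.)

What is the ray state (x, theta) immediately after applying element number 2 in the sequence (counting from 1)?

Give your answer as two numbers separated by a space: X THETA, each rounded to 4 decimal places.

Answer: 25.5000 -0.0667

Derivation:
Initial: x=8.0000 theta=0.5000
After 1 (propagate distance d=35): x=25.5000 theta=0.5000
After 2 (thin lens f=45): x=25.5000 theta=-1/15 (≈-0.0667)
Rounded to 4 decimal places: x = 25.5000, theta = -0.0667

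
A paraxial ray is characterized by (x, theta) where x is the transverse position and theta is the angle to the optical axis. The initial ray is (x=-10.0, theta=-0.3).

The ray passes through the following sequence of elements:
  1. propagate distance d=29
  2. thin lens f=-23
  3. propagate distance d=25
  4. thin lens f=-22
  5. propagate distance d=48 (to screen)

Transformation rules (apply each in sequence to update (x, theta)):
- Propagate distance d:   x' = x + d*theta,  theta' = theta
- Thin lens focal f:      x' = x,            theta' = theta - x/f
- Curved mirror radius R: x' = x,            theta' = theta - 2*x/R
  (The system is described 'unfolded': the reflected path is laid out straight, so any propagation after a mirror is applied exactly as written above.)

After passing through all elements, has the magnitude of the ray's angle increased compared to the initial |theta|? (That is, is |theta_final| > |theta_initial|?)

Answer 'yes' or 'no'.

Initial: x=-10.0000 theta=-0.3000
After 1 (propagate distance d=29): x=-18.7000 theta=-0.3000
After 2 (thin lens f=-23): x=-18.7000 theta=-128/115 (≈-1.1130)
After 3 (propagate distance d=25): x=-10701/230 (≈-46.5261) theta=-128/115 (≈-1.1130)
After 4 (thin lens f=-22): x=-10701/230 (≈-46.5261) theta=-16333/5060 (≈-3.2279)
After 5 (propagate distance d=48 (to screen)): x=-22161/110 (≈-201.4636) theta=-16333/5060 (≈-3.2279)
|theta_initial|=0.3000 |theta_final|=16333/5060 (≈3.2279) -> increased

Answer: yes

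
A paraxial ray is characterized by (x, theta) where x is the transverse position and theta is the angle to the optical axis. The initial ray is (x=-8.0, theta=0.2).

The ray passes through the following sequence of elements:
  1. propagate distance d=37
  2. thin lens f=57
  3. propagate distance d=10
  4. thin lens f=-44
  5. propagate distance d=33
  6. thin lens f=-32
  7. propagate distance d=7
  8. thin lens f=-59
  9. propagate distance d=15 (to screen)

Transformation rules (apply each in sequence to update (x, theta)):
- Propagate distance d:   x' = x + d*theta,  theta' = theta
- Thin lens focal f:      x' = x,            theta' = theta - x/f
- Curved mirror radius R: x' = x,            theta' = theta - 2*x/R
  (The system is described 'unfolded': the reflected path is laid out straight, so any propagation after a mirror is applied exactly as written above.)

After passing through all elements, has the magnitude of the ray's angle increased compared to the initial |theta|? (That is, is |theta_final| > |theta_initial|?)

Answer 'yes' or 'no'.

Answer: yes

Derivation:
Initial: x=-8.0000 theta=0.2000
After 1 (propagate distance d=37): x=-0.6000 theta=0.2000
After 2 (thin lens f=57): x=-0.6000 theta=4/19 (≈0.2105)
After 3 (propagate distance d=10): x=143/95 (≈1.5053) theta=4/19 (≈0.2105)
After 4 (thin lens f=-44): x=143/95 (≈1.5053) theta=93/380 (≈0.2447)
After 5 (propagate distance d=33): x=3641/380 (≈9.5816) theta=93/380 (≈0.2447)
After 6 (thin lens f=-32): x=3641/380 (≈9.5816) theta=6617/12160 (≈0.5442)
After 7 (propagate distance d=7): x=162831/12160 (≈13.3907) theta=6617/12160 (≈0.5442)
After 8 (thin lens f=-59): x=162831/12160 (≈13.3907) theta=276617/358720 (≈0.7711)
After 9 (propagate distance d=15 (to screen)): x=17905539/717440 (≈24.9575) theta=276617/358720 (≈0.7711)
|theta_initial|=0.2000 |theta_final|=276617/358720 (≈0.7711) -> increased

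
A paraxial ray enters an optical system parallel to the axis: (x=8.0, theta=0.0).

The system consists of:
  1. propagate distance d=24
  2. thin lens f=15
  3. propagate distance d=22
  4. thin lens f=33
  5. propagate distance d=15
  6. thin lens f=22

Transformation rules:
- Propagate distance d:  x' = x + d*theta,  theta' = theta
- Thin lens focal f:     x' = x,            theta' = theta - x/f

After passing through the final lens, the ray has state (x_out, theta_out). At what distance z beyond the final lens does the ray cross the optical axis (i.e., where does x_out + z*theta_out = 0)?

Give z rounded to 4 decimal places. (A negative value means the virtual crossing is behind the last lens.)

Answer: 278.8163

Derivation:
Initial: x=8.0000 theta=0.0000
After 1 (propagate distance d=24): x=8.0000 theta=0.0000
After 2 (thin lens f=15): x=8.0000 theta=-8/15 (≈-0.5333)
After 3 (propagate distance d=22): x=-56/15 (≈-3.7333) theta=-8/15 (≈-0.5333)
After 4 (thin lens f=33): x=-56/15 (≈-3.7333) theta=-208/495 (≈-0.4202)
After 5 (propagate distance d=15): x=-552/55 (≈-10.0364) theta=-208/495 (≈-0.4202)
After 6 (thin lens f=22): x=-552/55 (≈-10.0364) theta=196/5445 (≈0.0360)
z_focus = -x_out/theta_out = -(-552/55)/(196/5445) = 13662/49 ≈ 278.8163
Rounded to 4 decimal places: z = 278.8163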